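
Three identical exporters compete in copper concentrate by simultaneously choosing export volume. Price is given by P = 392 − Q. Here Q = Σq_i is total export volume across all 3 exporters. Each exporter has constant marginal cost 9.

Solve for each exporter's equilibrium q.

95.75

A representative exporter's profit is π_i = q_i(392 − Q) − 9q_i, with Q = q_i + Σ_{j≠i} q_j.
First-order condition: 383 − 2q_i − Σ_{j≠i} q_j = 0.
With identical exporters, set every q_j = q: then 383 − 2q − 2q = 0, i.e. q = 383/4 = 95.75.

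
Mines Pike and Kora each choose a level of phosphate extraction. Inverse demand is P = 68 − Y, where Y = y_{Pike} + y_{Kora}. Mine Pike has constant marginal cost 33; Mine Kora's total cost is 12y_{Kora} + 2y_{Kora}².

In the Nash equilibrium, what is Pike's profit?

Mine Pike's profit: π = y_{Pike}(68 − (y_{Pike} + y_{Kora})) − 33y_{Pike}.
∂π/∂y_{Pike} = 35 − 2y_{Pike} − y_{Kora} = 0, so y_{Pike} = 17.5 − 0.5y_{Kora}.
For Kora: ∂π/∂y_{Kora} = 56 − 6y_{Kora} − y_{Pike} = 0 ⇒ y_{Kora} = 28/3 − (1/6)y_{Pike}.
Substituting the second reaction function into the first: y_{Pike} = 17.5 − 0.5(28/3 − (1/6)y_{Pike}), which gives (11/12)y_{Pike} = 77/6 ⇒ y_{Pike} = 14.
Then y_{Kora} = 28/3 − (1/6)·14 = 7.
Price P = 68 − 21 = 47.
Pike's profit: (47 − 33)·14 = 196.

196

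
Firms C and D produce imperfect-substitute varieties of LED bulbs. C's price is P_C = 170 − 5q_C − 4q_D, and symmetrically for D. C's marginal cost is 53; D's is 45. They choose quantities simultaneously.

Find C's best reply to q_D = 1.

Firm C's profit: π = q_C(170 − 5q_C − 4q_D) − 53q_C.
∂π/∂q_C = 117 − 10q_C − 4q_D = 0 ⇒ q_C = 11.7 − 0.4q_D.
At q_D = 1: q_C = 11.7 − 0.4·1 = 11.3.

11.3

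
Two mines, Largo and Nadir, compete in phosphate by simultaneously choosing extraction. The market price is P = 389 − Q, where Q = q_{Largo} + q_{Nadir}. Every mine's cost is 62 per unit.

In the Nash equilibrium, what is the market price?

171

Mine Largo's profit: π = q_{Largo}(389 − (q_{Largo} + q_{Nadir})) − 62q_{Largo}.
∂π/∂q_{Largo} = 327 − 2q_{Largo} − q_{Nadir} = 0, so q_{Largo} = 163.5 − 0.5q_{Nadir}.
By symmetry q_{Nadir} = q_{Largo}; substituting into the reaction function, 1.5q_{Largo} = 163.5 and q_{Largo} = 109.
Equilibrium price: P = 389 − 218 = 171.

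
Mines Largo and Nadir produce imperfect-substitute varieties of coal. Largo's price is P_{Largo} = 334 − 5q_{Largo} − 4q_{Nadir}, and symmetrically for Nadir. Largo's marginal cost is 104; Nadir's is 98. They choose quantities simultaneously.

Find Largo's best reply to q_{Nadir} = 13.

Mine Largo's profit: π = q_{Largo}(334 − 5q_{Largo} − 4q_{Nadir}) − 104q_{Largo}.
∂π/∂q_{Largo} = 230 − 10q_{Largo} − 4q_{Nadir} = 0 ⇒ q_{Largo} = 23 − 0.4q_{Nadir}.
At q_{Nadir} = 13: q_{Largo} = 23 − 0.4·13 = 17.8.

17.8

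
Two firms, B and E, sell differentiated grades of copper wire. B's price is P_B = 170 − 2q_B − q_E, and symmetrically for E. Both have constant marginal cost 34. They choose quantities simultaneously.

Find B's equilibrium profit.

Firm B's profit: π = q_B(170 − 2q_B − q_E) − 34q_B.
∂π/∂q_B = 136 − 4q_B − q_E = 0 ⇒ q_B = 34 − 0.25q_E.
By symmetry q_E = q_B; substituting into the reaction function, 1.25q_B = 34 and q_B = 27.2.
P_B = 170 − 2·27.2 − 27.2 = 88.4.
Profit = (88.4 − 34)·27.2 = 1479.68.

1479.68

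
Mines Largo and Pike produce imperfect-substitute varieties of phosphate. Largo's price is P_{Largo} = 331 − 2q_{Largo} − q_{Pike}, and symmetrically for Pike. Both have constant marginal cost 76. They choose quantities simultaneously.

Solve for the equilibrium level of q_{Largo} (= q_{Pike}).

Mine Largo's profit: π = q_{Largo}(331 − 2q_{Largo} − q_{Pike}) − 76q_{Largo}.
∂π/∂q_{Largo} = 255 − 4q_{Largo} − q_{Pike} = 0 ⇒ q_{Largo} = 63.75 − 0.25q_{Pike}.
By symmetry q_{Pike} = q_{Largo}; substituting into the reaction function, 1.25q_{Largo} = 63.75 and q_{Largo} = 51.

51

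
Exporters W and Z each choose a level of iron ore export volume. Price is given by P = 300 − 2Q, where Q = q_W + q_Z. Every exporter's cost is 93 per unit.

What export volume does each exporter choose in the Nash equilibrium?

34.5

Exporter W's profit: π = q_W(300 − 2(q_W + q_Z)) − 93q_W.
∂π/∂q_W = 207 − 4q_W − 2q_Z = 0, so q_W = 51.75 − 0.5q_Z.
The game is symmetric, so in equilibrium q_Z = q_W: the reaction function gives 1.5q_W = 51.75, hence q_W = 34.5.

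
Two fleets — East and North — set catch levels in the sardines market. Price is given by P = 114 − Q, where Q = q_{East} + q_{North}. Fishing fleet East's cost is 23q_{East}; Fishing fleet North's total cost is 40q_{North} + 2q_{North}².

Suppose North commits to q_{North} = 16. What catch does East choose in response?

Fishing fleet East's profit: π = q_{East}(114 − (q_{East} + q_{North})) − 23q_{East}.
∂π/∂q_{East} = 91 − 2q_{East} − q_{North} = 0, so q_{East} = 45.5 − 0.5q_{North}.
At q_{North} = 16: q_{East} = 45.5 − 0.5·16 = 37.5.

37.5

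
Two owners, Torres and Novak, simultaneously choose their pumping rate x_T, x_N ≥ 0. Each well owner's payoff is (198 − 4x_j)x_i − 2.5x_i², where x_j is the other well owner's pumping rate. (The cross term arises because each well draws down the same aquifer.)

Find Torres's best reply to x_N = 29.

16.4

Torres's payoff is (198 − 4x_N)x_T − 2.5x_T².
∂π/∂x_T = 198 − 4x_N − 5x_T = 0, so x_T = 39.6 − 0.8x_N.
At x_N = 29: x_T = 39.6 − 0.8·29 = 16.4.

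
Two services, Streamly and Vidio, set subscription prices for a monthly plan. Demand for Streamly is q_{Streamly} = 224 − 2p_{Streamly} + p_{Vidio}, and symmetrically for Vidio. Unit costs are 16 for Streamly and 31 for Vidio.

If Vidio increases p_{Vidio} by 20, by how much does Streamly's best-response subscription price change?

5

Streamly's profit: π = (p_{Streamly} − 16)(224 − 2p_{Streamly} + p_{Vidio}).
∂π/∂p_{Streamly} = 256 − 4p_{Streamly} + p_{Vidio} = 0 ⇒ p_{Streamly} = 64 + 0.25p_{Vidio}.
The reaction-function slope is 0.25, so a 20-unit rise in p_{Vidio} moves p_{Streamly} by 0.25 × 20 = 5. Streamly's best response rises — the actions are strategic complements.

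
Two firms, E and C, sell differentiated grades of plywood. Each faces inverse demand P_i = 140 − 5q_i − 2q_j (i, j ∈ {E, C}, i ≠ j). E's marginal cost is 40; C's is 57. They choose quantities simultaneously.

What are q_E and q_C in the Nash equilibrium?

8.6875, 6.5625

Firm E's profit: π = q_E(140 − 5q_E − 2q_C) − 40q_E.
∂π/∂q_E = 100 − 10q_E − 2q_C = 0 ⇒ q_E = 10 − 0.2q_C.
Similarly q_C = 8.3 − 0.2q_E.
Solving the two reaction functions simultaneously: (1 − (−0.2)(−0.2))q_E = 10 − 0.2·8.3, so 0.96q_E = 8.34 and q_E = 8.6875.
Then q_C = 8.3 − 0.2·8.6875 = 6.5625.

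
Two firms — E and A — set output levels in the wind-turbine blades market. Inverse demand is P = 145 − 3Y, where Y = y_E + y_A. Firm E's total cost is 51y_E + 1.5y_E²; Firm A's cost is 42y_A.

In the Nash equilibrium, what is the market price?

Firm E's profit: π = y_E(145 − 3(y_E + y_A)) − 51y_E − 1.5y_E².
∂π/∂y_E = 94 − 9y_E − 3y_A = 0, so y_E = 94/9 − (1/3)y_A.
For A: ∂π/∂y_A = 103 − 6y_A − 3y_E = 0 ⇒ y_A = 103/6 − 0.5y_E.
Substituting the second reaction function into the first: y_E = 94/9 − (1/3)(103/6 − 0.5y_E), which gives (5/6)y_E = 85/18 ⇒ y_E = 17/3.
Then y_A = 103/6 − 0.5·(17/3) = 43/3.
Equilibrium price: P = 145 − 3·20 = 85.

85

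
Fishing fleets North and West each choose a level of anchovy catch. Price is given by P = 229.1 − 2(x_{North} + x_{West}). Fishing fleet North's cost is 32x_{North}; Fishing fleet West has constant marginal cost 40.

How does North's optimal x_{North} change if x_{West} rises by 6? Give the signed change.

Fishing fleet North's profit: π = x_{North}(229.1 − 2(x_{North} + x_{West})) − 32x_{North}.
∂π/∂x_{North} = 197.1 − 4x_{North} − 2x_{West} = 0, so x_{North} = 49.275 − 0.5x_{West}.
The reaction-function slope is −0.5, so a 6-unit rise in x_{West} moves x_{North} by −0.5 × 6 = −3. North's best response falls — the actions are strategic substitutes.

-3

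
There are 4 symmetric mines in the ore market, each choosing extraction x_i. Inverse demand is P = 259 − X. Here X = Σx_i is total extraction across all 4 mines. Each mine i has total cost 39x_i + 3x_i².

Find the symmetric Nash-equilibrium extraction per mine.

A representative mine's profit is π_i = x_i(259 − X) − 39x_i − 3x_i², with X = x_i + Σ_{j≠i} x_j.
First-order condition: 220 − 8x_i − Σ_{j≠i} x_j = 0.
With identical mines, set every x_j = x: then 220 − 8x − 3x = 0, i.e. x = 220/11 = 20.

20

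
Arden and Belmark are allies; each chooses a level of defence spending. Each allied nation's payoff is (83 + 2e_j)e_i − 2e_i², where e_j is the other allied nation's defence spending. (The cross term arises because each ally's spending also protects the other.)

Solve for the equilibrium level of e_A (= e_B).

Arden's payoff is (83 + 2e_B)e_A − 2e_A².
∂π/∂e_A = 83 + 2e_B − 4e_A = 0, so e_A = 20.75 + 0.5e_B.
By symmetry e_B = e_A; substituting into the reaction function, 0.5e_A = 20.75 and e_A = 41.5.

41.5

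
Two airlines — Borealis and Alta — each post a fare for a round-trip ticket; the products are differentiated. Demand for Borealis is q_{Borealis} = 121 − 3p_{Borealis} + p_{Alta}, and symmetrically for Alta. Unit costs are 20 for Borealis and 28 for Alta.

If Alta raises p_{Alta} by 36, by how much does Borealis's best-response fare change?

Borealis's profit: π = (p_{Borealis} − 20)(121 − 3p_{Borealis} + p_{Alta}).
∂π/∂p_{Borealis} = 181 − 6p_{Borealis} + p_{Alta} = 0 ⇒ p_{Borealis} = 181/6 + (1/6)p_{Alta}.
The reaction-function slope is 1/6, so a 36-unit rise in p_{Alta} moves p_{Borealis} by 1/6 × 36 = 6. Borealis's best response rises — the actions are strategic complements.

6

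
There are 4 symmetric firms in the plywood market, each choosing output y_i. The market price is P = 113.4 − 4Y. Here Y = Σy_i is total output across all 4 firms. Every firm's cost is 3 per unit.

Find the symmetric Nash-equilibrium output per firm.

A representative firm's profit is π_i = y_i(113.4 − 4Y) − 3y_i, with Y = y_i + Σ_{j≠i} y_j.
First-order condition: 110.4 − 8y_i − 4Σ_{j≠i} y_j = 0.
In a symmetric equilibrium every firm chooses the same y, so Σ_{j≠i} y_j = 3y. The condition becomes 110.4 − 20y = 0, giving y = 110.4/20 = 5.52.

5.52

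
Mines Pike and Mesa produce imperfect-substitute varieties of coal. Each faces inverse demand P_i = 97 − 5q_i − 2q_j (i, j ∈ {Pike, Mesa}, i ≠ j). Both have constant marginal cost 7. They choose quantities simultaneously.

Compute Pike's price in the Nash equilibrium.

44.5

Mine Pike's profit: π = q_{Pike}(97 − 5q_{Pike} − 2q_{Mesa}) − 7q_{Pike}.
∂π/∂q_{Pike} = 90 − 10q_{Pike} − 2q_{Mesa} = 0 ⇒ q_{Pike} = 9 − 0.2q_{Mesa}.
The game is symmetric, so in equilibrium q_{Mesa} = q_{Pike}: the reaction function gives 1.2q_{Pike} = 9, hence q_{Pike} = 7.5.
P_{Pike} = 97 − 5·7.5 − 2·7.5 = 44.5.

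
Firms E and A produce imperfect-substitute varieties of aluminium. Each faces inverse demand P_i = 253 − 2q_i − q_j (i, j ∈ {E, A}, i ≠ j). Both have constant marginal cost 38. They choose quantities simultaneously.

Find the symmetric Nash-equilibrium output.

43

Firm E's profit: π = q_E(253 − 2q_E − q_A) − 38q_E.
∂π/∂q_E = 215 − 4q_E − q_A = 0 ⇒ q_E = 53.75 − 0.25q_A.
By symmetry q_A = q_E; substituting into the reaction function, 1.25q_E = 53.75 and q_E = 43.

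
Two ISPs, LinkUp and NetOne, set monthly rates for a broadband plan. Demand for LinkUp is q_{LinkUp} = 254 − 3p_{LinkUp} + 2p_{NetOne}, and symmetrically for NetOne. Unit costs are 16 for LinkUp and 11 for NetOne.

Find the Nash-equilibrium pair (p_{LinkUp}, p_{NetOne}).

LinkUp's profit: π = (p_{LinkUp} − 16)(254 − 3p_{LinkUp} + 2p_{NetOne}).
∂π/∂p_{LinkUp} = 302 − 6p_{LinkUp} + 2p_{NetOne} = 0 ⇒ p_{LinkUp} = 151/3 + (1/3)p_{NetOne}.
Similarly p_{NetOne} = 287/6 + (1/3)p_{LinkUp}.
Substituting the second reaction function into the first: p_{LinkUp} = 151/3 + (1/3)(287/6 + (1/3)p_{LinkUp}), which gives (8/9)p_{LinkUp} = 1193/18 ⇒ p_{LinkUp} = 74.5625.
Then p_{NetOne} = 287/6 + (1/3)·74.5625 = 72.6875.

74.5625, 72.6875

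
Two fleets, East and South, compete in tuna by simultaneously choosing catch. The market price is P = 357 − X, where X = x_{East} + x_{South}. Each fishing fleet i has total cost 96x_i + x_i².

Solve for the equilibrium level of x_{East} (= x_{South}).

52.2

Fishing fleet East's profit: π = x_{East}(357 − (x_{East} + x_{South})) − 96x_{East} − x_{East}².
∂π/∂x_{East} = 261 − 4x_{East} − x_{South} = 0, so x_{East} = 65.25 − 0.25x_{South}.
The game is symmetric, so in equilibrium x_{South} = x_{East}: the reaction function gives 1.25x_{East} = 65.25, hence x_{East} = 52.2.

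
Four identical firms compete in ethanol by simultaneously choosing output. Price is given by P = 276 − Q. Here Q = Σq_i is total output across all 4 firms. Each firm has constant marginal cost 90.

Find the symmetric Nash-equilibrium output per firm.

A representative firm's profit is π_i = q_i(276 − Q) − 90q_i, with Q = q_i + Σ_{j≠i} q_j.
First-order condition: 186 − 2q_i − Σ_{j≠i} q_j = 0.
With identical firms, set every q_j = q: then 186 − 2q − 3q = 0, i.e. q = 186/5 = 37.2.

37.2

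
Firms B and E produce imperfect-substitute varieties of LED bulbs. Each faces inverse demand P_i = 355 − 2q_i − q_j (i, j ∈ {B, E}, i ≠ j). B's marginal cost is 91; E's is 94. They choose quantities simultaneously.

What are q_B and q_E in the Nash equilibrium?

53, 52

Firm B's profit: π = q_B(355 − 2q_B − q_E) − 91q_B.
∂π/∂q_B = 264 − 4q_B − q_E = 0 ⇒ q_B = 66 − 0.25q_E.
Similarly q_E = 65.25 − 0.25q_B.
Substituting the second reaction function into the first: q_B = 66 − 0.25(65.25 − 0.25q_B), which gives 0.9375q_B = 49.6875 ⇒ q_B = 53.
Then q_E = 65.25 − 0.25·53 = 52.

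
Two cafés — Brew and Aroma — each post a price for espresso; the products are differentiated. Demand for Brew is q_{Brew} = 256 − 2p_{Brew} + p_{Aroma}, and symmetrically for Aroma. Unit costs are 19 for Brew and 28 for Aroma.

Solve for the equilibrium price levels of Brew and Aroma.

Brew's profit: π = (p_{Brew} − 19)(256 − 2p_{Brew} + p_{Aroma}).
∂π/∂p_{Brew} = 294 − 4p_{Brew} + p_{Aroma} = 0 ⇒ p_{Brew} = 73.5 + 0.25p_{Aroma}.
Similarly p_{Aroma} = 78 + 0.25p_{Brew}.
Substituting the second reaction function into the first: p_{Brew} = 73.5 + 0.25(78 + 0.25p_{Brew}), which gives 0.9375p_{Brew} = 93 ⇒ p_{Brew} = 99.2.
Then p_{Aroma} = 78 + 0.25·99.2 = 102.8.

99.2, 102.8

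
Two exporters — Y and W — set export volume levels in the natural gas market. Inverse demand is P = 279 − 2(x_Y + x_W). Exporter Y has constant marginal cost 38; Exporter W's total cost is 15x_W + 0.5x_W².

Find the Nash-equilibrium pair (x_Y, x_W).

42.3125, 35.875

Exporter Y's profit: π = x_Y(279 − 2(x_Y + x_W)) − 38x_Y.
∂π/∂x_Y = 241 − 4x_Y − 2x_W = 0, so x_Y = 60.25 − 0.5x_W.
For W: ∂π/∂x_W = 264 − 5x_W − 2x_Y = 0 ⇒ x_W = 52.8 − 0.4x_Y.
Substituting the second reaction function into the first: x_Y = 60.25 − 0.5(52.8 − 0.4x_Y), which gives 0.8x_Y = 33.85 ⇒ x_Y = 42.3125.
Then x_W = 52.8 − 0.4·42.3125 = 35.875.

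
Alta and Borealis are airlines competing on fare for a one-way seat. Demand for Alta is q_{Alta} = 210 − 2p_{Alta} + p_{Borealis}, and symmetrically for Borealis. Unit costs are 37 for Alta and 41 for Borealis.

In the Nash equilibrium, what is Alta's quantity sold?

116.4

Alta's profit: π = (p_{Alta} − 37)(210 − 2p_{Alta} + p_{Borealis}).
∂π/∂p_{Alta} = 284 − 4p_{Alta} + p_{Borealis} = 0 ⇒ p_{Alta} = 71 + 0.25p_{Borealis}.
Similarly p_{Borealis} = 73 + 0.25p_{Alta}.
Solving the two reaction functions simultaneously: (1 − (0.25)(0.25))p_{Alta} = 71 + 0.25·73, so 0.9375p_{Alta} = 89.25 and p_{Alta} = 95.2.
Then p_{Borealis} = 73 + 0.25·95.2 = 96.8.
q_{Alta} = 210 − 2·95.2 + 96.8 = 116.4.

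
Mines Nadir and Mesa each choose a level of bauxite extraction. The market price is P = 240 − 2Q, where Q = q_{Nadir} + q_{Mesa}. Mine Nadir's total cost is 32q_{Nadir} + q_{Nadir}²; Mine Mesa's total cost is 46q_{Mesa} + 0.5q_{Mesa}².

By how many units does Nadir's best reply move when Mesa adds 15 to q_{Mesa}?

-5

Mine Nadir's profit: π = q_{Nadir}(240 − 2(q_{Nadir} + q_{Mesa})) − 32q_{Nadir} − q_{Nadir}².
∂π/∂q_{Nadir} = 208 − 6q_{Nadir} − 2q_{Mesa} = 0, so q_{Nadir} = 104/3 − (1/3)q_{Mesa}.
The reaction-function slope is −1/3, so a 15-unit rise in q_{Mesa} moves q_{Nadir} by −1/3 × 15 = −5. Nadir's best response falls — the actions are strategic substitutes.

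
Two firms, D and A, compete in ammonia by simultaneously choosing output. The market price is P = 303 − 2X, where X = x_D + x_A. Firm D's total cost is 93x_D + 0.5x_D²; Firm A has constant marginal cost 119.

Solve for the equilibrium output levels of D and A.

29.5, 31.25

Firm D's profit: π = x_D(303 − 2(x_D + x_A)) − 93x_D − 0.5x_D².
∂π/∂x_D = 210 − 5x_D − 2x_A = 0, so x_D = 42 − 0.4x_A.
For A: ∂π/∂x_A = 184 − 4x_A − 2x_D = 0 ⇒ x_A = 46 − 0.5x_D.
Solving the two reaction functions simultaneously: (1 − (−0.4)(−0.5))x_D = 42 − 0.4·46, so 0.8x_D = 23.6 and x_D = 29.5.
Then x_A = 46 − 0.5·29.5 = 31.25.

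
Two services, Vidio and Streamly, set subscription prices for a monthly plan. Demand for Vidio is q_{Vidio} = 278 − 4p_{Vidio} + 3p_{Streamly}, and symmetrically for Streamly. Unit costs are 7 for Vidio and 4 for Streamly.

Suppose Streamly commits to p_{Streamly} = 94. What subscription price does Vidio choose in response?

Vidio's profit: π = (p_{Vidio} − 7)(278 − 4p_{Vidio} + 3p_{Streamly}).
∂π/∂p_{Vidio} = 306 − 8p_{Vidio} + 3p_{Streamly} = 0 ⇒ p_{Vidio} = 38.25 + 0.375p_{Streamly}.
At p_{Streamly} = 94: p_{Vidio} = 38.25 + 0.375·94 = 73.5.

73.5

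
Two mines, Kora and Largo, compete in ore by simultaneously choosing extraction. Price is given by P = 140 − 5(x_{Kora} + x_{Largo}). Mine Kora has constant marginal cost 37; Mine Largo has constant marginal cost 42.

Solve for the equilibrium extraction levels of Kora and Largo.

7.2, 6.2

Mine Kora's profit: π = x_{Kora}(140 − 5(x_{Kora} + x_{Largo})) − 37x_{Kora}.
∂π/∂x_{Kora} = 103 − 10x_{Kora} − 5x_{Largo} = 0, so x_{Kora} = 10.3 − 0.5x_{Largo}.
By the same steps for Largo: x_{Largo} = 9.8 − 0.5x_{Kora}.
Substituting the second reaction function into the first: x_{Kora} = 10.3 − 0.5(9.8 − 0.5x_{Kora}), which gives 0.75x_{Kora} = 5.4 ⇒ x_{Kora} = 7.2.
Then x_{Largo} = 9.8 − 0.5·7.2 = 6.2.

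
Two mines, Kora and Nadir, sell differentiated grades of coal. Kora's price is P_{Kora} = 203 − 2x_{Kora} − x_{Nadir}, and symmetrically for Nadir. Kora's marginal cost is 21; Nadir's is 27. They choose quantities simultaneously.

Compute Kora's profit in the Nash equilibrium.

Mine Kora's profit: π = x_{Kora}(203 − 2x_{Kora} − x_{Nadir}) − 21x_{Kora}.
∂π/∂x_{Kora} = 182 − 4x_{Kora} − x_{Nadir} = 0 ⇒ x_{Kora} = 45.5 − 0.25x_{Nadir}.
Similarly x_{Nadir} = 44 − 0.25x_{Kora}.
Solving the two reaction functions simultaneously: (1 − (−0.25)(−0.25))x_{Kora} = 45.5 − 0.25·44, so 0.9375x_{Kora} = 34.5 and x_{Kora} = 36.8.
Then x_{Nadir} = 44 − 0.25·36.8 = 34.8.
P_{Kora} = 203 − 2·36.8 − 34.8 = 94.6.
Profit = (94.6 − 21)·36.8 = 2708.48.

2708.48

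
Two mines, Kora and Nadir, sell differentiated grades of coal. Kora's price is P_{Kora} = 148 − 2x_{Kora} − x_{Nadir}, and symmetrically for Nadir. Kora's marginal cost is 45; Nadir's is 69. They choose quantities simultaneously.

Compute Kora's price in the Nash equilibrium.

89.4

Mine Kora's profit: π = x_{Kora}(148 − 2x_{Kora} − x_{Nadir}) − 45x_{Kora}.
∂π/∂x_{Kora} = 103 − 4x_{Kora} − x_{Nadir} = 0 ⇒ x_{Kora} = 25.75 − 0.25x_{Nadir}.
Similarly x_{Nadir} = 19.75 − 0.25x_{Kora}.
Substituting the second reaction function into the first: x_{Kora} = 25.75 − 0.25(19.75 − 0.25x_{Kora}), which gives 0.9375x_{Kora} = 20.8125 ⇒ x_{Kora} = 22.2.
Then x_{Nadir} = 19.75 − 0.25·22.2 = 14.2.
P_{Kora} = 148 − 2·22.2 − 14.2 = 89.4.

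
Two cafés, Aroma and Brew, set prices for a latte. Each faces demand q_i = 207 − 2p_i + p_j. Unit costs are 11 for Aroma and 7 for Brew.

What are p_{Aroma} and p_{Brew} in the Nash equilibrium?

75.8, 74.2

Aroma's profit: π = (p_{Aroma} − 11)(207 − 2p_{Aroma} + p_{Brew}).
∂π/∂p_{Aroma} = 229 − 4p_{Aroma} + p_{Brew} = 0 ⇒ p_{Aroma} = 57.25 + 0.25p_{Brew}.
Similarly p_{Brew} = 55.25 + 0.25p_{Aroma}.
Plugging p_{Brew} into Aroma's best response: p_{Aroma} = 57.25 + 0.25(55.25 + 0.25p_{Aroma}) ⇒ 0.9375p_{Aroma} = 71.0625, so p_{Aroma} = 75.8.
Then p_{Brew} = 55.25 + 0.25·75.8 = 74.2.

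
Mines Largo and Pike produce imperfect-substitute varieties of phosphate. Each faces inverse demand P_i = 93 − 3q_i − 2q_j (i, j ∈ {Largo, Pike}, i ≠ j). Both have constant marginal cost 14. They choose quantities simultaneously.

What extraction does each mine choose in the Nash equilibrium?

Mine Largo's profit: π = q_{Largo}(93 − 3q_{Largo} − 2q_{Pike}) − 14q_{Largo}.
∂π/∂q_{Largo} = 79 − 6q_{Largo} − 2q_{Pike} = 0 ⇒ q_{Largo} = 79/6 − (1/3)q_{Pike}.
The game is symmetric, so in equilibrium q_{Pike} = q_{Largo}: the reaction function gives (4/3)q_{Largo} = 79/6, hence q_{Largo} = 9.875.

9.875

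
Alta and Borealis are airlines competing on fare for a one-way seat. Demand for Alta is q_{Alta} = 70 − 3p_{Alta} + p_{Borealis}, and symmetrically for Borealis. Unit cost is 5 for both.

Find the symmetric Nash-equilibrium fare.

Alta's profit: π = (p_{Alta} − 5)(70 − 3p_{Alta} + p_{Borealis}).
∂π/∂p_{Alta} = 85 − 6p_{Alta} + p_{Borealis} = 0 ⇒ p_{Alta} = 85/6 + (1/6)p_{Borealis}.
The game is symmetric, so in equilibrium p_{Borealis} = p_{Alta}: the reaction function gives (5/6)p_{Alta} = 85/6, hence p_{Alta} = 17.

17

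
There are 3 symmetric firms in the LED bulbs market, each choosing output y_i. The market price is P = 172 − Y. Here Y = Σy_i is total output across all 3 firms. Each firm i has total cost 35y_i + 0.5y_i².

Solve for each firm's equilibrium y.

A representative firm's profit is π_i = y_i(172 − Y) − 35y_i − 0.5y_i², with Y = y_i + Σ_{j≠i} y_j.
First-order condition: 137 − 3y_i − Σ_{j≠i} y_j = 0.
In a symmetric equilibrium every firm chooses the same y, so Σ_{j≠i} y_j = 2y. The condition becomes 137 − 5y = 0, giving y = 137/5 = 27.4.

27.4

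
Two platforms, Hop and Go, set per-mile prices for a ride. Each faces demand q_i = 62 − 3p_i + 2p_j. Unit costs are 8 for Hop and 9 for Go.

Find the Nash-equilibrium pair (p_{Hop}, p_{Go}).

21.6875, 22.0625

Hop's profit: π = (p_{Hop} − 8)(62 − 3p_{Hop} + 2p_{Go}).
∂π/∂p_{Hop} = 86 − 6p_{Hop} + 2p_{Go} = 0 ⇒ p_{Hop} = 43/3 + (1/3)p_{Go}.
Similarly p_{Go} = 89/6 + (1/3)p_{Hop}.
Solving the two reaction functions simultaneously: (1 − (1/3)(1/3))p_{Hop} = 43/3 + (1/3)·(89/6), so (8/9)p_{Hop} = 347/18 and p_{Hop} = 21.6875.
Then p_{Go} = 89/6 + (1/3)·21.6875 = 22.0625.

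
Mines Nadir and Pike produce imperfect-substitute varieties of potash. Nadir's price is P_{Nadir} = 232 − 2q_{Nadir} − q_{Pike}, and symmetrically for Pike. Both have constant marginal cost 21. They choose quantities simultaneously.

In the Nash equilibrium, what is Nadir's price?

105.4

Mine Nadir's profit: π = q_{Nadir}(232 − 2q_{Nadir} − q_{Pike}) − 21q_{Nadir}.
∂π/∂q_{Nadir} = 211 − 4q_{Nadir} − q_{Pike} = 0 ⇒ q_{Nadir} = 52.75 − 0.25q_{Pike}.
Setting q_{Nadir} = q_{Pike} in the reaction function: q_{Nadir} = 52.75 − 0.25q_{Nadir}, so q_{Nadir} = 52.75 / 1.25 = 42.2.
P_{Nadir} = 232 − 2·42.2 − 42.2 = 105.4.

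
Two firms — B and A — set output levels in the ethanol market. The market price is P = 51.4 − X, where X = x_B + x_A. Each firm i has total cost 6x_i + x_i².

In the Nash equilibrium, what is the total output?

Firm B's profit: π = x_B(51.4 − (x_B + x_A)) − 6x_B − x_B².
∂π/∂x_B = 45.4 − 4x_B − x_A = 0, so x_B = 11.35 − 0.25x_A.
By symmetry x_A = x_B; substituting into the reaction function, 1.25x_B = 11.35 and x_B = 9.08.
Total output: 9.08 + 9.08 = 18.16.

18.16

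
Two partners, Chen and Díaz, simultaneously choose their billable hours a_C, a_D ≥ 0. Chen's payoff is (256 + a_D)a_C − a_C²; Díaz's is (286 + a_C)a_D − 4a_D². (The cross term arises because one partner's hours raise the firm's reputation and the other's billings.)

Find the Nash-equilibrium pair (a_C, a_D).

155.6, 55.2

Expanding Chen's payoff: 256a_C + a_Da_C − a_C².
∂π/∂a_C = 256 + a_D − 2a_C = 0, so a_C = 128 + 0.5a_D.
Likewise for Díaz: a_D = 35.75 + 0.125a_C.
Substituting the second reaction function into the first: a_C = 128 + 0.5(35.75 + 0.125a_C), which gives 0.9375a_C = 145.875 ⇒ a_C = 155.6.
Then a_D = 35.75 + 0.125·155.6 = 55.2.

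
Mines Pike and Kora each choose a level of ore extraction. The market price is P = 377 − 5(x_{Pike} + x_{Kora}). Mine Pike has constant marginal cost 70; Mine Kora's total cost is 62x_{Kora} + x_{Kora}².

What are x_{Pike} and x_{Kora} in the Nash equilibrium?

Mine Pike's profit: π = x_{Pike}(377 − 5(x_{Pike} + x_{Kora})) − 70x_{Pike}.
∂π/∂x_{Pike} = 307 − 10x_{Pike} − 5x_{Kora} = 0, so x_{Pike} = 30.7 − 0.5x_{Kora}.
For Kora: ∂π/∂x_{Kora} = 315 − 12x_{Kora} − 5x_{Pike} = 0 ⇒ x_{Kora} = 26.25 − (5/12)x_{Pike}.
Plugging x_{Kora} into Pike's best response: x_{Pike} = 30.7 − 0.5(26.25 − (5/12)x_{Pike}) ⇒ (19/24)x_{Pike} = 17.575, so x_{Pike} = 22.2.
Then x_{Kora} = 26.25 − (5/12)·22.2 = 17.

22.2, 17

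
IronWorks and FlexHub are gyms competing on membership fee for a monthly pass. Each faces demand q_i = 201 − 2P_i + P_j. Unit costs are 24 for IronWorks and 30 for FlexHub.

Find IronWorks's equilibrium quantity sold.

119.6

IronWorks's profit: π = (P_{IronWorks} − 24)(201 − 2P_{IronWorks} + P_{FlexHub}).
∂π/∂P_{IronWorks} = 249 − 4P_{IronWorks} + P_{FlexHub} = 0 ⇒ P_{IronWorks} = 62.25 + 0.25P_{FlexHub}.
Similarly P_{FlexHub} = 65.25 + 0.25P_{IronWorks}.
Substituting the second reaction function into the first: P_{IronWorks} = 62.25 + 0.25(65.25 + 0.25P_{IronWorks}), which gives 0.9375P_{IronWorks} = 78.5625 ⇒ P_{IronWorks} = 83.8.
Then P_{FlexHub} = 65.25 + 0.25·83.8 = 86.2.
q_{IronWorks} = 201 − 2·83.8 + 86.2 = 119.6.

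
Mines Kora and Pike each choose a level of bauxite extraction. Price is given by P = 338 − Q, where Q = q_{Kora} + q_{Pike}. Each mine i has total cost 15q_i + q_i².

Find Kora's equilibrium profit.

8346.32

Mine Kora's profit: π = q_{Kora}(338 − (q_{Kora} + q_{Pike})) − 15q_{Kora} − q_{Kora}².
∂π/∂q_{Kora} = 323 − 4q_{Kora} − q_{Pike} = 0, so q_{Kora} = 80.75 − 0.25q_{Pike}.
By symmetry q_{Pike} = q_{Kora}; substituting into the reaction function, 1.25q_{Kora} = 80.75 and q_{Kora} = 64.6.
Price P = 338 − 129.2 = 208.8.
Kora's profit: (208.8 − 15)·64.6 − (64.6)² = 8346.32.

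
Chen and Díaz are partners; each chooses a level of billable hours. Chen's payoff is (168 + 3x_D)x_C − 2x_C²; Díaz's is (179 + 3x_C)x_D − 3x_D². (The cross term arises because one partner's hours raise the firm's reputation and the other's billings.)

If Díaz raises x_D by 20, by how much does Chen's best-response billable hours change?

Expanding Chen's payoff: 168x_C + 3x_Dx_C − 2x_C².
∂π/∂x_C = 168 + 3x_D − 4x_C = 0, so x_C = 42 + 0.75x_D.
The reaction-function slope is 0.75, so a 20-unit rise in x_D moves x_C by 0.75 × 20 = 15. Chen's best response rises — the actions are strategic complements.

15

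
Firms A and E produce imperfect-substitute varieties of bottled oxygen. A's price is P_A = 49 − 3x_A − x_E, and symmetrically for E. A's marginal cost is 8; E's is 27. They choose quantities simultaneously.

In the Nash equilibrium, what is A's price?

Firm A's profit: π = x_A(49 − 3x_A − x_E) − 8x_A.
∂π/∂x_A = 41 − 6x_A − x_E = 0 ⇒ x_A = 41/6 − (1/6)x_E.
Similarly x_E = 11/3 − (1/6)x_A.
Substituting the second reaction function into the first: x_A = 41/6 − (1/6)(11/3 − (1/6)x_A), which gives (35/36)x_A = 56/9 ⇒ x_A = 6.4.
Then x_E = 11/3 − (1/6)·6.4 = 2.6.
P_A = 49 − 3·6.4 − 2.6 = 27.2.

27.2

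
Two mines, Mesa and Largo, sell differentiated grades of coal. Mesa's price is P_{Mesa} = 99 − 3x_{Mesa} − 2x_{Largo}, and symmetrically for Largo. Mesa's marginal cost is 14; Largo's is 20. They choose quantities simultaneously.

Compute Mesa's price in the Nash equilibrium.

Mine Mesa's profit: π = x_{Mesa}(99 − 3x_{Mesa} − 2x_{Largo}) − 14x_{Mesa}.
∂π/∂x_{Mesa} = 85 − 6x_{Mesa} − 2x_{Largo} = 0 ⇒ x_{Mesa} = 85/6 − (1/3)x_{Largo}.
Similarly x_{Largo} = 79/6 − (1/3)x_{Mesa}.
Plugging x_{Largo} into Mesa's best response: x_{Mesa} = 85/6 − (1/3)(79/6 − (1/3)x_{Mesa}) ⇒ (8/9)x_{Mesa} = 88/9, so x_{Mesa} = 11.
Then x_{Largo} = 79/6 − (1/3)·11 = 9.5.
P_{Mesa} = 99 − 3·11 − 2·9.5 = 47.

47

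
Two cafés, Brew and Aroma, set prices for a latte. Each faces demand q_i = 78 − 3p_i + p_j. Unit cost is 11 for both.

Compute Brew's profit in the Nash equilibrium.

376.32

Brew's profit: π = (p_{Brew} − 11)(78 − 3p_{Brew} + p_{Aroma}).
∂π/∂p_{Brew} = 111 − 6p_{Brew} + p_{Aroma} = 0 ⇒ p_{Brew} = 18.5 + (1/6)p_{Aroma}.
Setting p_{Brew} = p_{Aroma} in the reaction function: p_{Brew} = 18.5 + (1/6)p_{Brew}, so p_{Brew} = 18.5 / (5/6) = 22.2.
q_{Brew} = 78 − 3·22.2 + 22.2 = 33.6.
Profit = (22.2 − 11)·33.6 = 376.32.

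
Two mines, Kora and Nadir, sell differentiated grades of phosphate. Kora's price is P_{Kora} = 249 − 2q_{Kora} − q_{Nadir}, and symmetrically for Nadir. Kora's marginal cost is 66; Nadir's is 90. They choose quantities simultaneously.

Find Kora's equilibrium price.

Mine Kora's profit: π = q_{Kora}(249 − 2q_{Kora} − q_{Nadir}) − 66q_{Kora}.
∂π/∂q_{Kora} = 183 − 4q_{Kora} − q_{Nadir} = 0 ⇒ q_{Kora} = 45.75 − 0.25q_{Nadir}.
Similarly q_{Nadir} = 39.75 − 0.25q_{Kora}.
Substituting the second reaction function into the first: q_{Kora} = 45.75 − 0.25(39.75 − 0.25q_{Kora}), which gives 0.9375q_{Kora} = 35.8125 ⇒ q_{Kora} = 38.2.
Then q_{Nadir} = 39.75 − 0.25·38.2 = 30.2.
P_{Kora} = 249 − 2·38.2 − 30.2 = 142.4.

142.4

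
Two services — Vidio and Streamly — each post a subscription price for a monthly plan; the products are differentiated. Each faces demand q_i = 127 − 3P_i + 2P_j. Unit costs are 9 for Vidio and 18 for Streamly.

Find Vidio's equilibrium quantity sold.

93.5625

Vidio's profit: π = (P_{Vidio} − 9)(127 − 3P_{Vidio} + 2P_{Streamly}).
∂π/∂P_{Vidio} = 154 − 6P_{Vidio} + 2P_{Streamly} = 0 ⇒ P_{Vidio} = 77/3 + (1/3)P_{Streamly}.
Similarly P_{Streamly} = 181/6 + (1/3)P_{Vidio}.
Substituting the second reaction function into the first: P_{Vidio} = 77/3 + (1/3)(181/6 + (1/3)P_{Vidio}), which gives (8/9)P_{Vidio} = 643/18 ⇒ P_{Vidio} = 40.1875.
Then P_{Streamly} = 181/6 + (1/3)·40.1875 = 43.5625.
q_{Vidio} = 127 − 3·40.1875 + 2·43.5625 = 93.5625.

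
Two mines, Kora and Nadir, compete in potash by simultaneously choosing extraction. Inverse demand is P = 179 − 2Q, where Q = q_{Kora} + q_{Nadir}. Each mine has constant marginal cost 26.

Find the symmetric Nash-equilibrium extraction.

25.5

Mine Kora's profit: π = q_{Kora}(179 − 2(q_{Kora} + q_{Nadir})) − 26q_{Kora}.
∂π/∂q_{Kora} = 153 − 4q_{Kora} − 2q_{Nadir} = 0, so q_{Kora} = 38.25 − 0.5q_{Nadir}.
The game is symmetric, so in equilibrium q_{Nadir} = q_{Kora}: the reaction function gives 1.5q_{Kora} = 38.25, hence q_{Kora} = 25.5.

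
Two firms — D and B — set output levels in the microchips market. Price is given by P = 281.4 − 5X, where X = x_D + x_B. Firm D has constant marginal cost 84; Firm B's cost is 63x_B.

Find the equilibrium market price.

Firm D's profit: π = x_D(281.4 − 5(x_D + x_B)) − 84x_D.
∂π/∂x_D = 197.4 − 10x_D − 5x_B = 0, so x_D = 19.74 − 0.5x_B.
By the same steps for B: x_B = 21.84 − 0.5x_D.
Plugging x_B into D's best response: x_D = 19.74 − 0.5(21.84 − 0.5x_D) ⇒ 0.75x_D = 8.82, so x_D = 11.76.
Then x_B = 21.84 − 0.5·11.76 = 15.96.
Equilibrium price: P = 281.4 − 5·27.72 = 142.8.

142.8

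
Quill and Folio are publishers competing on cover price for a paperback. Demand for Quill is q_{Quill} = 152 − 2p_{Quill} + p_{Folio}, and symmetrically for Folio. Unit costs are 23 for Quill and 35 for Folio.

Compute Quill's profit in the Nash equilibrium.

Quill's profit: π = (p_{Quill} − 23)(152 − 2p_{Quill} + p_{Folio}).
∂π/∂p_{Quill} = 198 − 4p_{Quill} + p_{Folio} = 0 ⇒ p_{Quill} = 49.5 + 0.25p_{Folio}.
Similarly p_{Folio} = 55.5 + 0.25p_{Quill}.
Solving the two reaction functions simultaneously: (1 − (0.25)(0.25))p_{Quill} = 49.5 + 0.25·55.5, so 0.9375p_{Quill} = 63.375 and p_{Quill} = 67.6.
Then p_{Folio} = 55.5 + 0.25·67.6 = 72.4.
q_{Quill} = 152 − 2·67.6 + 72.4 = 89.2.
Profit = (67.6 − 23)·89.2 = 3978.32.

3978.32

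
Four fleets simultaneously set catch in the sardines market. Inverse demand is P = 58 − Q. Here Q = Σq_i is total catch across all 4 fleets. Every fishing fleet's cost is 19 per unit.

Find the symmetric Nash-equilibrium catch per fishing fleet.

A representative fishing fleet's profit is π_i = q_i(58 − Q) − 19q_i, with Q = q_i + Σ_{j≠i} q_j.
First-order condition: 39 − 2q_i − Σ_{j≠i} q_j = 0.
Imposing symmetry (q_j = q for all j) turns Σ_{j≠i} q_j into 3q, so 39 = 5q and q = 7.8.

7.8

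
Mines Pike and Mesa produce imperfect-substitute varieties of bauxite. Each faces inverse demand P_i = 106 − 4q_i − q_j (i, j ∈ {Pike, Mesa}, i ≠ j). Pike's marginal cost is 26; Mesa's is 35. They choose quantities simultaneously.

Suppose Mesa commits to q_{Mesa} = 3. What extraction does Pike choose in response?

Mine Pike's profit: π = q_{Pike}(106 − 4q_{Pike} − q_{Mesa}) − 26q_{Pike}.
∂π/∂q_{Pike} = 80 − 8q_{Pike} − q_{Mesa} = 0 ⇒ q_{Pike} = 10 − 0.125q_{Mesa}.
At q_{Mesa} = 3: q_{Pike} = 10 − 0.125·3 = 9.625.

9.625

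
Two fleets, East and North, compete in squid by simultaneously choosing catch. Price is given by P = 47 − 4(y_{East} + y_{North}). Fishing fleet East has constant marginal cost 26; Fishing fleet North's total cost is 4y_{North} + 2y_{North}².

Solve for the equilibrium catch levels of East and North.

1, 3.25

Fishing fleet East's profit: π = y_{East}(47 − 4(y_{East} + y_{North})) − 26y_{East}.
∂π/∂y_{East} = 21 − 8y_{East} − 4y_{North} = 0, so y_{East} = 2.625 − 0.5y_{North}.
For North: ∂π/∂y_{North} = 43 − 12y_{North} − 4y_{East} = 0 ⇒ y_{North} = 43/12 − (1/3)y_{East}.
Substituting the second reaction function into the first: y_{East} = 2.625 − 0.5(43/12 − (1/3)y_{East}), which gives (5/6)y_{East} = 5/6 ⇒ y_{East} = 1.
Then y_{North} = 43/12 − (1/3)·1 = 3.25.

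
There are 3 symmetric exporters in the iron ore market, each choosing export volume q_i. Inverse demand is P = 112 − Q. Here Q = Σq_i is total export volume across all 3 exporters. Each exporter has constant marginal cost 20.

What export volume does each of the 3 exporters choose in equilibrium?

23

A representative exporter's profit is π_i = q_i(112 − Q) − 20q_i, with Q = q_i + Σ_{j≠i} q_j.
First-order condition: 92 − 2q_i − Σ_{j≠i} q_j = 0.
With identical exporters, set every q_j = q: then 92 − 2q − 2q = 0, i.e. q = 92/4 = 23.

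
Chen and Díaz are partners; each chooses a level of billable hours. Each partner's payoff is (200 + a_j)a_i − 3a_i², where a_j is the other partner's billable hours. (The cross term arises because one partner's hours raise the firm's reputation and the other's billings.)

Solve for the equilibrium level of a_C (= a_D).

40

Chen's payoff is (200 + a_D)a_C − 3a_C².
∂π/∂a_C = 200 + a_D − 6a_C = 0, so a_C = 100/3 + (1/6)a_D.
By symmetry a_D = a_C; substituting into the reaction function, (5/6)a_C = 100/3 and a_C = 40.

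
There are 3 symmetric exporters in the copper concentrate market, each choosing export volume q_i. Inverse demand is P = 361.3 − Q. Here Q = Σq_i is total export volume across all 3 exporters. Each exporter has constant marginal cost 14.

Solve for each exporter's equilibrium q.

A representative exporter's profit is π_i = q_i(361.3 − Q) − 14q_i, with Q = q_i + Σ_{j≠i} q_j.
First-order condition: 347.3 − 2q_i − Σ_{j≠i} q_j = 0.
Imposing symmetry (q_j = q for all j) turns Σ_{j≠i} q_j into 2q, so 347.3 = 4q and q = 86.825.

86.825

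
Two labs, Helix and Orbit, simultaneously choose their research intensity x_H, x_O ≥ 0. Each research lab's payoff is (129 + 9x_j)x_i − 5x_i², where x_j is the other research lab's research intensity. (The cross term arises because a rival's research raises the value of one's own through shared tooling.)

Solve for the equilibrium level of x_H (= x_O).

Helix's payoff is (129 + 9x_O)x_H − 5x_H².
∂π/∂x_H = 129 + 9x_O − 10x_H = 0, so x_H = 12.9 + 0.9x_O.
The game is symmetric, so in equilibrium x_O = x_H: the reaction function gives 0.1x_H = 12.9, hence x_H = 129.

129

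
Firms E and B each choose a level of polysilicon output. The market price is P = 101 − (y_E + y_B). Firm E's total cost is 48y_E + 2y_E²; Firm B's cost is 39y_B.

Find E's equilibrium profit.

Firm E's profit: π = y_E(101 − (y_E + y_B)) − 48y_E − 2y_E².
∂π/∂y_E = 53 − 6y_E − y_B = 0, so y_E = 53/6 − (1/6)y_B.
For B: ∂π/∂y_B = 62 − 2y_B − y_E = 0 ⇒ y_B = 31 − 0.5y_E.
Plugging y_B into E's best response: y_E = 53/6 − (1/6)(31 − 0.5y_E) ⇒ (11/12)y_E = 11/3, so y_E = 4.
Then y_B = 31 − 0.5·4 = 29.
Price P = 101 − 33 = 68.
E's profit: (68 − 48)·4 − 2(4)² = 48.

48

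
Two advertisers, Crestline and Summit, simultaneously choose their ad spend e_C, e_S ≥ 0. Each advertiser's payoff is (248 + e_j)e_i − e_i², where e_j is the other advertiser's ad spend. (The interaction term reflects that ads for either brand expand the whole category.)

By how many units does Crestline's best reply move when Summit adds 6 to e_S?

3

Crestline's payoff is (248 + e_S)e_C − e_C².
∂π/∂e_C = 248 + e_S − 2e_C = 0, so e_C = 124 + 0.5e_S.
The reaction-function slope is 0.5, so a 6-unit rise in e_S moves e_C by 0.5 × 6 = 3. Crestline's best response rises — the actions are strategic complements.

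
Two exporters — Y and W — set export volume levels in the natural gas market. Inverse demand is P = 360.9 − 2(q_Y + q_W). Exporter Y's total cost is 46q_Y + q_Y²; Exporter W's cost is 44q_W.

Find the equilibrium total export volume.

Exporter Y's profit: π = q_Y(360.9 − 2(q_Y + q_W)) − 46q_Y − q_Y².
∂π/∂q_Y = 314.9 − 6q_Y − 2q_W = 0, so q_Y = 3149/60 − (1/3)q_W.
For W: ∂π/∂q_W = 316.9 − 4q_W − 2q_Y = 0 ⇒ q_W = 79.225 − 0.5q_Y.
Solving the two reaction functions simultaneously: (1 − (−1/3)(−0.5))q_Y = 3149/60 − (1/3)·79.225, so (5/6)q_Y = 26.075 and q_Y = 31.29.
Then q_W = 79.225 − 0.5·31.29 = 63.58.
Total export volume: 31.29 + 63.58 = 94.87.

94.87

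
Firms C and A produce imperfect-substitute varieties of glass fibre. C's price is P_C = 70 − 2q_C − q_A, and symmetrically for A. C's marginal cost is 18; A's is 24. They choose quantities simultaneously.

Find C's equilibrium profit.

233.28

Firm C's profit: π = q_C(70 − 2q_C − q_A) − 18q_C.
∂π/∂q_C = 52 − 4q_C − q_A = 0 ⇒ q_C = 13 − 0.25q_A.
Similarly q_A = 11.5 − 0.25q_C.
Substituting the second reaction function into the first: q_C = 13 − 0.25(11.5 − 0.25q_C), which gives 0.9375q_C = 10.125 ⇒ q_C = 10.8.
Then q_A = 11.5 − 0.25·10.8 = 8.8.
P_C = 70 − 2·10.8 − 8.8 = 39.6.
Profit = (39.6 − 18)·10.8 = 233.28.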